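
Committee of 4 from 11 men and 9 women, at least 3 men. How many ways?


Count by #men:
  3M,1W: C(11,3)×C(9,1)=1485
  4M,0W: C(11,4)×C(9,0)=330
Total = 1815

1815


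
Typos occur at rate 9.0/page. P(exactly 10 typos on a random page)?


Poisson(λ=9.0): P(X=10) = e^(-λ)×λ^k/k!
= e^(-9.0) × 9.0^10 / 10!
≈ 0.0001234098041 × 3486784401 / 3628800 ≈ 0.118580

P(X=10) ≈ 0.118580 ≈ 11.86%


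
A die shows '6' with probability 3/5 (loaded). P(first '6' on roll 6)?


Geometric: P(X=6) = (1-p)^(k-1)×p = (2/5)^5×3/5 = 96/15625

P(X=6) = 96/15625 ≈ 0.61%


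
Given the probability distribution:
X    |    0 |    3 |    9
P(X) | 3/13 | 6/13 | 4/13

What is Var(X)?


E[X] = 54/13
E[X²] = 378/13
Var(X) = E[X²] - (E[X])² = 378/13 - 2916/169 = 1998/169

Var(X) = 1998/169 ≈ 11.8225


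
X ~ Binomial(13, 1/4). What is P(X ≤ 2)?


P(X ≤ 2) = Σ P(X=i) for i=0..2
P(X=0) = 1594323/67108864
P(X=1) = 6908733/67108864
P(X=2) = 6908733/33554432
Sum = 11160261/33554432

P(X ≤ 2) = 11160261/33554432 ≈ 33.26%


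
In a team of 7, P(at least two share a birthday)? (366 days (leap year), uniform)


P(all different) = Π(366-i)/366 for i=0..6
= 0.943914
P(match) = 1 - 0.943914 = 0.056086

P ≈ 0.0561 ≈ 5.61%


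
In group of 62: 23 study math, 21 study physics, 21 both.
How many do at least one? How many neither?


|A∪B| = 23+21-21 = 23
Neither = 62-23 = 39

At least one: 23; Neither: 39


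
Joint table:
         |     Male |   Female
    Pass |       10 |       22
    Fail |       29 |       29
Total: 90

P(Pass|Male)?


P(Pass|Male) = 10/(10+29) = 10/39

P = 10/39 ≈ 25.64%


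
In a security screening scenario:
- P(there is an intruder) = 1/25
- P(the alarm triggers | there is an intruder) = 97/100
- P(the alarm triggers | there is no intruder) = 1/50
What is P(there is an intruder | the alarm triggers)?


Using Bayes' theorem:
P(A|B) = P(B|A)·P(A) / P(B)

P(the alarm triggers) = 97/100 × 1/25 + 1/50 × 24/25
= 97/2500 + 12/625 = 29/500

P(there is an intruder|the alarm triggers) = (97/2500) / (29/500) = 97/145

P(there is an intruder|the alarm triggers) = 97/145 ≈ 66.90%


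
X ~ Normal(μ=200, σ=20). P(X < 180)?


z = (180-200)/20 = -1.0
P(Z < -1.0) = 0.1587

P(X < 180) ≈ 0.1587


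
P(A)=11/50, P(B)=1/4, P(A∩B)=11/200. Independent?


P(A)×P(B) = 11/200
P(A∩B) = 11/200
Equal ✓ → Independent

Yes, independent


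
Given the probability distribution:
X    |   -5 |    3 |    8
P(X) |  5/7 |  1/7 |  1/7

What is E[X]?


E[X] = Σ x·P(X=x)
= (-5)×(5/7) + (3)×(1/7) + (8)×(1/7)
= -2

E[X] = -2


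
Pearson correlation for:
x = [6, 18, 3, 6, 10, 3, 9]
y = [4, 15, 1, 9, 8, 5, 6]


n=7, Σx=55, Σy=48, Σxy=500, Σx²=595, Σy²=448
r = (7×500 - 55×48)/√((7×595 - 55²)(7×448 - 48²))
= 860/√(1140×832) = 860/√948480 ≈ 860/973.8994 ≈ 0.8830

r ≈ 0.8830


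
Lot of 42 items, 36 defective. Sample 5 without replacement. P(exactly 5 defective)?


Hypergeometric: C(36,5)×C(6,0)/C(42,5)
= 376992×1/850668 = 4488/10127

P(X=5) = 4488/10127 ≈ 44.32%


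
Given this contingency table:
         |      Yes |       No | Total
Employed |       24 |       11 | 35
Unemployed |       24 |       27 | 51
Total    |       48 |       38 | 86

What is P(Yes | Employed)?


P(Yes | Employed) = 24/(24+11) = 24/35

P(Yes|Employed) = 24/35 ≈ 68.57%


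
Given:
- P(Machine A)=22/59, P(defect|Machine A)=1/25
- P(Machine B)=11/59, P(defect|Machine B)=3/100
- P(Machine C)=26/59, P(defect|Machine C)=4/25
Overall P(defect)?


P(B) = Σ P(B|Aᵢ)×P(Aᵢ)
  1/25×22/59 = 22/1475
  3/100×11/59 = 33/5900
  4/25×26/59 = 104/1475
Sum = 537/5900

P(defect) = 537/5900 ≈ 9.10%


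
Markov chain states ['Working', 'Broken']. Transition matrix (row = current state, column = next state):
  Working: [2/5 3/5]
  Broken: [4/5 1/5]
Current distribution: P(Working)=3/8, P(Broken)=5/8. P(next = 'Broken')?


P(next=Broken) = Σᵢ P(now=i)×P(i→Broken)
= 3/8×3/5 + 5/8×1/5
= 9/40 + 1/8 = 7/20

P = 7/20 ≈ 0.3500


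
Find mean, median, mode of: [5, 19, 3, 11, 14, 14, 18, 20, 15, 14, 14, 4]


Sorted: [3, 4, 5, 11, 14, 14, 14, 14, 15, 18, 19, 20]
Mean = 151/12
Median = 14
Freq: {5: 1, 19: 1, 3: 1, 11: 1, 14: 4, 18: 1, 20: 1, 15: 1, 4: 1}
Mode: [14]

Mean=151/12, Median=14, Mode=14


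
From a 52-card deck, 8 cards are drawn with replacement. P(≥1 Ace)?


P(not a Ace) = 48/52 = 12/13
P(none in 8 draws) = (12/13)^8 = 429981696/815730721
P(≥1 Ace) = 1 - 429981696/815730721 = 385749025/815730721

P = 385749025/815730721 ≈ 47.29%


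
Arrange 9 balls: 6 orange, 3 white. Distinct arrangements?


9!/(6!×3!) = 84

84


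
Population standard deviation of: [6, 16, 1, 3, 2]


Mean = 28/5
  (6-28/5)²=4/25
  (16-28/5)²=2704/25
  (1-28/5)²=529/25
  (3-28/5)²=169/25
  (2-28/5)²=324/25
Σ(x-μ)² = 746/5
σ² = (746/5)/5 = 746/25

σ = √(746/25) ≈ 5.4626


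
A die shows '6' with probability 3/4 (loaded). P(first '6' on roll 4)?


Geometric: P(X=4) = (1-p)^(k-1)×p = (1/4)^3×3/4 = 3/256

P(X=4) = 3/256 ≈ 1.17%


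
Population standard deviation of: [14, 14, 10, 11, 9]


Mean = 58/5
  (14-58/5)²=144/25
  (14-58/5)²=144/25
  (10-58/5)²=64/25
  (11-58/5)²=9/25
  (9-58/5)²=169/25
Σ(x-μ)² = 106/5
σ² = (106/5)/5 = 106/25

σ = √(106/25) ≈ 2.0591


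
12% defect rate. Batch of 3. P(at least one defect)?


P(all good) = (22/25)^3 = 10648/15625
P(≥1 defect) = 4977/15625

P = 4977/15625 ≈ 31.85%


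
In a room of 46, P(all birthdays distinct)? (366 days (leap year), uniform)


P(all different) = Π(366-i)/366 for i=0..45
= (366/366)×(365/366)×...×(321/366)
= 0.052187

P ≈ 0.0522 ≈ 5.22%


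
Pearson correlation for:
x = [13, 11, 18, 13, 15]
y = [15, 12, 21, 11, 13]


n=5, Σx=70, Σy=72, Σxy=1043, Σx²=1008, Σy²=1100
r = (5×1043 - 70×72)/√((5×1008 - 70²)(5×1100 - 72²))
= 175/√(140×316) = 175/√44240 ≈ 175/210.3331 ≈ 0.8320

r ≈ 0.8320


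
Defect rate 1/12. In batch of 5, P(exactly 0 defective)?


Binomial: P(X=0) = C(5,0)×p^0×(1-p)^5
= 1 × 1 × 161051/248832 = 161051/248832

P(X=0) = 161051/248832 ≈ 64.72%


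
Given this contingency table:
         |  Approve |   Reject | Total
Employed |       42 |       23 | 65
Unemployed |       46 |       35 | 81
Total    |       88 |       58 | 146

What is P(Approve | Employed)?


P(Approve | Employed) = 42/(42+23) = 42/65

P(Approve|Employed) = 42/65 ≈ 64.62%


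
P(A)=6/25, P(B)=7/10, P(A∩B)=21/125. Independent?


P(A)×P(B) = 21/125
P(A∩B) = 21/125
Equal ✓ → Independent

Yes, independent


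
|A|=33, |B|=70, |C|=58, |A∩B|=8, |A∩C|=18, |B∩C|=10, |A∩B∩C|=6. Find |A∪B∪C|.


|A∪B∪C| = 33+70+58-8-18-10+6 = 131

|A∪B∪C| = 131


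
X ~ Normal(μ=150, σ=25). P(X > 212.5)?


z = (212.5-150)/25 = 2.5
P(X > 212.5) = 1 - P(Z ≤ 2.5) = 1 - 0.9938 = 0.0062

P(X > 212.5) ≈ 0.0062


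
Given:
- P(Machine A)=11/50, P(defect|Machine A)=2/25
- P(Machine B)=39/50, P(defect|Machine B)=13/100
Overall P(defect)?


P(B) = Σ P(B|Aᵢ)×P(Aᵢ)
  2/25×11/50 = 11/625
  13/100×39/50 = 507/5000
Sum = 119/1000

P(defect) = 119/1000 ≈ 11.90%


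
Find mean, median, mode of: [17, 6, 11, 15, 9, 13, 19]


Sorted: [6, 9, 11, 13, 15, 17, 19]
Mean = 90/7
Median = 13
Freq: {17: 1, 6: 1, 11: 1, 15: 1, 9: 1, 13: 1, 19: 1}
Mode: No mode

Mean=90/7, Median=13, Mode=No mode


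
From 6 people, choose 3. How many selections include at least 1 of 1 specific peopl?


Complement: C(6,3) - C(5,3) = 20 - 10 = 10

10


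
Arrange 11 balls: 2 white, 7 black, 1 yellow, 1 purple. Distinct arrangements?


11!/(2!×7!×1!×1!) = 3960

3960


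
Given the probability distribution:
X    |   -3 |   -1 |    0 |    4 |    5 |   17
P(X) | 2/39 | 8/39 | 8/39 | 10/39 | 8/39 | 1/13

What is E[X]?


E[X] = Σ x·P(X=x)
= (-3)×(2/39) + (-1)×(8/39) + (0)×(8/39) + (4)×(10/39) + (5)×(8/39) + (17)×(1/13)
= 3

E[X] = 3


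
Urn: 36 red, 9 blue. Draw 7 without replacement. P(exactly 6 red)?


Hypergeometric: C(36,6)×C(9,1)/C(45,7)
= 1947792×9/45379620 = 44268/114595

P(X=6) = 44268/114595 ≈ 38.63%


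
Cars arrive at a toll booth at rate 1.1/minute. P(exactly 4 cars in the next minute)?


Poisson(λ=1.1): P(X=4) = e^(-λ)×λ^k/k!
= e^(-1.1) × 1.1^4 / 4!
≈ 0.3328710837 × 1.4641 / 24 ≈ 0.020307

P(X=4) ≈ 0.020307 ≈ 2.03%


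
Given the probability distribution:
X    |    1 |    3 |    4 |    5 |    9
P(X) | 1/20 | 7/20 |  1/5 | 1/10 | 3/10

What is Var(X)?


E[X] = 51/10
E[X²] = 166/5
Var(X) = E[X²] - (E[X])² = 166/5 - 2601/100 = 719/100

Var(X) = 719/100 ≈ 7.1900


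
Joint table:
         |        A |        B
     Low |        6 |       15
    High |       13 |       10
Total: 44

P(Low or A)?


P(Low∨A) = P(Low) + P(A) - P(Low∧A)
= (21 + 19 - 6)/44 = 34/44 = 17/22

P = 17/22 ≈ 77.27%


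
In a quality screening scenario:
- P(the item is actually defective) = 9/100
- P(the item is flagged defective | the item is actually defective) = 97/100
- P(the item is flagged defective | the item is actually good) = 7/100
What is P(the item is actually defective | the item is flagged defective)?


Using Bayes' theorem:
P(A|B) = P(B|A)·P(A) / P(B)

P(the item is flagged defective) = 97/100 × 9/100 + 7/100 × 91/100
= 873/10000 + 637/10000 = 151/1000

P(the item is actually defective|the item is flagged defective) = (873/10000) / (151/1000) = 873/1510

P(the item is actually defective|the item is flagged defective) = 873/1510 ≈ 57.81%


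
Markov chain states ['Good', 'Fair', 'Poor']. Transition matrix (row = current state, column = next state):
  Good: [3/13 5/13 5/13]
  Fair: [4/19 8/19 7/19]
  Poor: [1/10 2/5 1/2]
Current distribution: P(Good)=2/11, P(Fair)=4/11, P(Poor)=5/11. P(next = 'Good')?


P(next=Good) = Σᵢ P(now=i)×P(i→Good)
= 2/11×3/13 + 4/11×4/19 + 5/11×1/10
= 6/143 + 16/209 + 1/22 = 81/494

P = 81/494 ≈ 0.1640


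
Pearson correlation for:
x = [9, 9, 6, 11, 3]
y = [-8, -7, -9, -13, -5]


n=5, Σx=38, Σy=-42, Σxy=-347, Σx²=328, Σy²=388
r = (5×(-347) - 38×(-42))/√((5×328 - 38²)(5×388 - (-42)²))
= -139/√(196×176) = -139/√34496 ≈ -139/185.7310 ≈ -0.7484

r ≈ -0.7484


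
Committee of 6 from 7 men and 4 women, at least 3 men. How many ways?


Count by #men:
  3M,3W: C(7,3)×C(4,3)=140
  4M,2W: C(7,4)×C(4,2)=210
  5M,1W: C(7,5)×C(4,1)=84
  6M,0W: C(7,6)×C(4,0)=7
Total = 441

441


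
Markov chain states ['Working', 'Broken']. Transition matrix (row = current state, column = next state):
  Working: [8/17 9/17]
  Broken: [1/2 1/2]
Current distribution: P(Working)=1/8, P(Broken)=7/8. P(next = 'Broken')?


P(next=Broken) = Σᵢ P(now=i)×P(i→Broken)
= 1/8×9/17 + 7/8×1/2
= 9/136 + 7/16 = 137/272

P = 137/272 ≈ 0.5037


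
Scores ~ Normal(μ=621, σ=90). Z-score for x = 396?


z = (x - μ)/σ = (396 - 621)/90 = -2.5

z = -2.5


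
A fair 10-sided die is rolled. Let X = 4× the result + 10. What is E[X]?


E[die] = (1+10)/2 = 11/2
E[X] = 4×11/2 + 10 = 32

E[X] = 32


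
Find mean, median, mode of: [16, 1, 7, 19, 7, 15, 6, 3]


Sorted: [1, 3, 6, 7, 7, 15, 16, 19]
Mean = 74/8 = 37/4
Median = 7
Freq: {16: 1, 1: 1, 7: 2, 19: 1, 15: 1, 6: 1, 3: 1}
Mode: [7]

Mean=37/4, Median=7, Mode=7


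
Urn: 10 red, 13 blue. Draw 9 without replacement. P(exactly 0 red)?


Hypergeometric: C(10,0)×C(13,9)/C(23,9)
= 1×715/817190 = 13/14858

P(X=0) = 13/14858 ≈ 0.09%


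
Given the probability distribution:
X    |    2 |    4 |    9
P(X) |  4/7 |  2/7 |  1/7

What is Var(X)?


E[X] = 25/7
E[X²] = 129/7
Var(X) = E[X²] - (E[X])² = 129/7 - 625/49 = 278/49

Var(X) = 278/49 ≈ 5.6735


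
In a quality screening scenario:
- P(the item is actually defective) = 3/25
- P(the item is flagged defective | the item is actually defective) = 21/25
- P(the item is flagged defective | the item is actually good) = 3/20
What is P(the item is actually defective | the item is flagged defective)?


Using Bayes' theorem:
P(A|B) = P(B|A)·P(A) / P(B)

P(the item is flagged defective) = 21/25 × 3/25 + 3/20 × 22/25
= 63/625 + 33/250 = 291/1250

P(the item is actually defective|the item is flagged defective) = (63/625) / (291/1250) = 42/97

P(the item is actually defective|the item is flagged defective) = 42/97 ≈ 43.30%


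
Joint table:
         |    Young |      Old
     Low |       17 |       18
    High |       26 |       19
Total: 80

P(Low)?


P(Low) = (17+18)/80 = 35/80 = 7/16

P(Low) = 7/16 ≈ 43.75%


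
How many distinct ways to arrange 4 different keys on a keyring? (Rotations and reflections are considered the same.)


Free circular arrangements: rotations and reflections both identified.
(n-1)!/2 = 3!/2 = 6/2 = 3

3


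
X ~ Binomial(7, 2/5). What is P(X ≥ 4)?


P(X ≥ 4) = Σ P(X=i) for i=4..7
P(X=4) = 3024/15625
P(X=5) = 6048/78125
P(X=6) = 1344/78125
P(X=7) = 128/78125
Sum = 4528/15625

P(X ≥ 4) = 4528/15625 ≈ 28.98%


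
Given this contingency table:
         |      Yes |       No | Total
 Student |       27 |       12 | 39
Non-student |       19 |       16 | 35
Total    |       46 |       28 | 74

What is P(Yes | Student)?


P(Yes | Student) = 27/(27+12) = 27/39 = 9/13

P(Yes|Student) = 9/13 ≈ 69.23%


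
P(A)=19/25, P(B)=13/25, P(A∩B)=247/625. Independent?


P(A)×P(B) = 247/625
P(A∩B) = 247/625
Equal ✓ → Independent

Yes, independent


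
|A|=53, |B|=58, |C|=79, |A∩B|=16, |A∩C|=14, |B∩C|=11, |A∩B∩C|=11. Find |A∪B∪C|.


|A∪B∪C| = 53+58+79-16-14-11+11 = 160

|A∪B∪C| = 160


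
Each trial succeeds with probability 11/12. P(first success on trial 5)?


Geometric: P(X=5) = (1-p)^(k-1)×p = (1/12)^4×11/12 = 11/248832

P(X=5) = 11/248832 ≈ 0.00%


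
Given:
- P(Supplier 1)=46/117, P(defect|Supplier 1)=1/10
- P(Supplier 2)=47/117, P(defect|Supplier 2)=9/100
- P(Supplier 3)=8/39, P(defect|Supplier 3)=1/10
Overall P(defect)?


P(B) = Σ P(B|Aᵢ)×P(Aᵢ)
  1/10×46/117 = 23/585
  9/100×47/117 = 47/1300
  1/10×8/39 = 4/195
Sum = 1123/11700

P(defect) = 1123/11700 ≈ 9.60%


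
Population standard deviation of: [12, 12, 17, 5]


Mean = 46/4 = 23/2
  (12-23/2)²=1/4
  (12-23/2)²=1/4
  (17-23/2)²=121/4
  (5-23/2)²=169/4
Σ(x-μ)² = 73
σ² = 73/4

σ = √(73/4) ≈ 4.2720


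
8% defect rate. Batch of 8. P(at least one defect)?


P(all good) = (23/25)^8 = 78310985281/152587890625
P(≥1 defect) = 74276905344/152587890625

P = 74276905344/152587890625 ≈ 48.68%


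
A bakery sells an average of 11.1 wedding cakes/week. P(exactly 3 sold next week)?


Poisson(λ=11.1): P(X=3) = e^(-λ)×λ^k/k!
= e^(-11.1) × 11.1^3 / 3!
≈ 1.511232382e-05 × 1367.631 / 6 ≈ 0.003445

P(X=3) ≈ 0.003445 ≈ 0.34%


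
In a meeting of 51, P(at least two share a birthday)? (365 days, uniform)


P(all different) = Π(365-i)/365 for i=0..50
= 0.025568
P(match) = 1 - 0.025568 = 0.974432

P ≈ 0.9744 ≈ 97.44%


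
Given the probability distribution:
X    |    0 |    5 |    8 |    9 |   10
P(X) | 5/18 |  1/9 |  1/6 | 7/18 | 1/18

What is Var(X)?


E[X] = 107/18
E[X²] = 101/2
Var(X) = E[X²] - (E[X])² = 101/2 - 11449/324 = 4913/324

Var(X) = 4913/324 ≈ 15.1636


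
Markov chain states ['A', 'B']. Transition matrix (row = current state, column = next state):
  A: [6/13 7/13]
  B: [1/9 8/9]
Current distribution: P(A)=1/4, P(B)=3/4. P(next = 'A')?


P(next=A) = Σᵢ P(now=i)×P(i→A)
= 1/4×6/13 + 3/4×1/9
= 3/26 + 1/12 = 31/156

P = 31/156 ≈ 0.1987


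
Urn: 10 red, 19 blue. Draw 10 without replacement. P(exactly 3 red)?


Hypergeometric: C(10,3)×C(19,7)/C(29,10)
= 120×50388/20030010 = 15504/51359

P(X=3) = 15504/51359 ≈ 30.19%


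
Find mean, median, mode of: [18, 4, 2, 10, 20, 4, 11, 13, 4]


Sorted: [2, 4, 4, 4, 10, 11, 13, 18, 20]
Mean = 86/9
Median = 10
Freq: {18: 1, 4: 3, 2: 1, 10: 1, 20: 1, 11: 1, 13: 1}
Mode: [4]

Mean=86/9, Median=10, Mode=4


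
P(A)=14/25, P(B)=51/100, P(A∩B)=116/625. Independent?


P(A)×P(B) = 357/1250
P(A∩B) = 116/625
Not equal → NOT independent

No, not independent


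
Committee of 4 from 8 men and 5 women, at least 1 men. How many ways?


Count by #men:
  1M,3W: C(8,1)×C(5,3)=80
  2M,2W: C(8,2)×C(5,2)=280
  3M,1W: C(8,3)×C(5,1)=280
  4M,0W: C(8,4)×C(5,0)=70
Total = 710

710


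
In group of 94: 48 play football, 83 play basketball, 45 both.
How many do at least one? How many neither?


|A∪B| = 48+83-45 = 86
Neither = 94-86 = 8

At least one: 86; Neither: 8


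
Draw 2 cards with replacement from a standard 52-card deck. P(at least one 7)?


P(not a 7) = 48/52 = 12/13
P(none in 2 draws) = (12/13)^2 = 144/169
P(≥1 7) = 1 - 144/169 = 25/169

P = 25/169 ≈ 14.79%


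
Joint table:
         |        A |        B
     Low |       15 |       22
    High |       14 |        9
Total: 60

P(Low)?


P(Low) = (15+22)/60 = 37/60

P(Low) = 37/60 ≈ 61.67%


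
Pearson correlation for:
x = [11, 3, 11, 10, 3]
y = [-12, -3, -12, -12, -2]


n=5, Σx=38, Σy=-41, Σxy=-399, Σx²=360, Σy²=445
r = (5×(-399) - 38×(-41))/√((5×360 - 38²)(5×445 - (-41)²))
= -437/√(356×544) = -437/√193664 ≈ -437/440.0727 ≈ -0.9930

r ≈ -0.9930


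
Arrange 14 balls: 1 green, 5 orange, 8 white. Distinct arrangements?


14!/(1!×5!×8!) = 18018

18018


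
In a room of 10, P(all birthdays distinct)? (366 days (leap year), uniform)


P(all different) = Π(366-i)/366 for i=0..9
= (366/366)×(365/366)×...×(357/366)
= 0.883355

P ≈ 0.8834 ≈ 88.34%


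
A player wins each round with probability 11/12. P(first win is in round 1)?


Geometric: P(X=1) = (1-p)^(k-1)×p = (1/12)^0×11/12 = 11/12

P(X=1) = 11/12 ≈ 91.67%


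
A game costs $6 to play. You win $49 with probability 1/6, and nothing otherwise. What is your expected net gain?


E[gain] = (49-6)×1/6 + (-6)×5/6
= 43/6 - 5 = 13/6

Expected net gain = $13/6 ≈ $2.17


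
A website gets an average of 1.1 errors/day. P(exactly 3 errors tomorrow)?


Poisson(λ=1.1): P(X=3) = e^(-λ)×λ^k/k!
= e^(-1.1) × 1.1^3 / 3!
≈ 0.3328710837 × 1.331 / 6 ≈ 0.073842

P(X=3) ≈ 0.073842 ≈ 7.38%


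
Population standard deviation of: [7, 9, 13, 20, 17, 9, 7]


Mean = 82/7
  (7-82/7)²=1089/49
  (9-82/7)²=361/49
  (13-82/7)²=81/49
  (20-82/7)²=3364/49
  (17-82/7)²=1369/49
  (9-82/7)²=361/49
  (7-82/7)²=1089/49
Σ(x-μ)² = 1102/7
σ² = (1102/7)/7 = 1102/49

σ = √(1102/49) ≈ 4.7423


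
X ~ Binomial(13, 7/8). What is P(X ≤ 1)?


P(X ≤ 1) = Σ P(X=i) for i=0..1
P(X=0) = 1/549755813888
P(X=1) = 91/549755813888
Sum = 23/137438953472

P(X ≤ 1) = 23/137438953472 ≈ 0.00%


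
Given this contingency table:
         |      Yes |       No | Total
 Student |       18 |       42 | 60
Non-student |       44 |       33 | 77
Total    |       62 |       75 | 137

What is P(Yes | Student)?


P(Yes | Student) = 18/(18+42) = 18/60 = 3/10

P(Yes|Student) = 3/10 ≈ 30.00%


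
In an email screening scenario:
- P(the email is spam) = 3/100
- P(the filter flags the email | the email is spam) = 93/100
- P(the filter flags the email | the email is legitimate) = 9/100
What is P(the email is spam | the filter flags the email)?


Using Bayes' theorem:
P(A|B) = P(B|A)·P(A) / P(B)

P(the filter flags the email) = 93/100 × 3/100 + 9/100 × 97/100
= 279/10000 + 873/10000 = 72/625

P(the email is spam|the filter flags the email) = (279/10000) / (72/625) = 31/128

P(the email is spam|the filter flags the email) = 31/128 ≈ 24.22%


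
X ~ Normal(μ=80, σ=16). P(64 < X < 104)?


z₁=(64-80)/16=-1.0, z₂=(104-80)/16=1.5
P = Φ(1.5) - Φ(-1.0) = 0.933193 - 0.158655 = 0.774538 ≈ 0.7745

P(64 < X < 104) ≈ 0.7745


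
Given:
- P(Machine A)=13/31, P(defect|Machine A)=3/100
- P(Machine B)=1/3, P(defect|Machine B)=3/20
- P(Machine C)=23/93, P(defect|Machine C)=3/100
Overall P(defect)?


P(B) = Σ P(B|Aᵢ)×P(Aᵢ)
  3/100×13/31 = 39/3100
  3/20×1/3 = 1/20
  3/100×23/93 = 23/3100
Sum = 7/100

P(defect) = 7/100 ≈ 7.00%


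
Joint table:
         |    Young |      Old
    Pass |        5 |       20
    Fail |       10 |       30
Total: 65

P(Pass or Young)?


P(Pass∨Young) = P(Pass) + P(Young) - P(Pass∧Young)
= (25 + 15 - 5)/65 = 35/65 = 7/13

P = 7/13 ≈ 53.85%


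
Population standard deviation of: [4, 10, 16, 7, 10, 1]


Mean = 48/6 = 8
  (4-8)²=16
  (10-8)²=4
  (16-8)²=64
  (7-8)²=1
  (10-8)²=4
  (1-8)²=49
Σ(x-μ)² = 138
σ² = 138/6 = 23

σ = √(23) ≈ 4.7958


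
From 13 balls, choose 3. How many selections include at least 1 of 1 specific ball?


Complement: C(13,3) - C(12,3) = 286 - 220 = 66

66


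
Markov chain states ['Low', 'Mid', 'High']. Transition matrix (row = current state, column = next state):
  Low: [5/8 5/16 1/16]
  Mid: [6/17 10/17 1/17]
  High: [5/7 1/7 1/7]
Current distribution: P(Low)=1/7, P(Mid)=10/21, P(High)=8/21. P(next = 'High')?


P(next=High) = Σᵢ P(now=i)×P(i→High)
= 1/7×1/16 + 10/21×1/17 + 8/21×1/7
= 1/112 + 10/357 + 8/147 = 3653/39984

P = 3653/39984 ≈ 0.0914


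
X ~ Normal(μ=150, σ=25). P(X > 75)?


z = (75-150)/25 = -3.0
P(X > 75) = 1 - P(Z ≤ -3.0) = 1 - 0.0013 = 0.9987

P(X > 75) ≈ 0.9987


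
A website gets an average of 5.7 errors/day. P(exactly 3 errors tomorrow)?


Poisson(λ=5.7): P(X=3) = e^(-λ)×λ^k/k!
= e^(-5.7) × 5.7^3 / 3!
≈ 0.003345965457 × 185.193 / 6 ≈ 0.103275

P(X=3) ≈ 0.103275 ≈ 10.33%


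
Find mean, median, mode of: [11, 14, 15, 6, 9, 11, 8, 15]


Sorted: [6, 8, 9, 11, 11, 14, 15, 15]
Mean = 89/8
Median = 11
Freq: {11: 2, 14: 1, 15: 2, 6: 1, 9: 1, 8: 1}
Mode: [11, 15]

Mean=89/8, Median=11, Mode=[11, 15]


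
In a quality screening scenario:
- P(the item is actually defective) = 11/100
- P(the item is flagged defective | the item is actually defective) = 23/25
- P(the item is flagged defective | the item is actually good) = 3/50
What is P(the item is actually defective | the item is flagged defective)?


Using Bayes' theorem:
P(A|B) = P(B|A)·P(A) / P(B)

P(the item is flagged defective) = 23/25 × 11/100 + 3/50 × 89/100
= 253/2500 + 267/5000 = 773/5000

P(the item is actually defective|the item is flagged defective) = (253/2500) / (773/5000) = 506/773

P(the item is actually defective|the item is flagged defective) = 506/773 ≈ 65.46%


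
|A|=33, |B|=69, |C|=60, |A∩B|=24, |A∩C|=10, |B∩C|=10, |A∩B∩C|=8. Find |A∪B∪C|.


|A∪B∪C| = 33+69+60-24-10-10+8 = 126

|A∪B∪C| = 126


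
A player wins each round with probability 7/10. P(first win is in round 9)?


Geometric: P(X=9) = (1-p)^(k-1)×p = (3/10)^8×7/10 = 45927/1000000000

P(X=9) = 45927/1000000000 ≈ 0.00%


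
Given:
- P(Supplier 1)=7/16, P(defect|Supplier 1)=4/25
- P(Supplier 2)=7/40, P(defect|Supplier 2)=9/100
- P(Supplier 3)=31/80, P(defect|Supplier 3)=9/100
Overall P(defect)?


P(B) = Σ P(B|Aᵢ)×P(Aᵢ)
  4/25×7/16 = 7/100
  9/100×7/40 = 63/4000
  9/100×31/80 = 279/8000
Sum = 193/1600

P(defect) = 193/1600 ≈ 12.06%


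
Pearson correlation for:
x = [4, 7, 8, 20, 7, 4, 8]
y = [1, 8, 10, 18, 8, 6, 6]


n=7, Σx=58, Σy=57, Σxy=628, Σx²=658, Σy²=625
r = (7×628 - 58×57)/√((7×658 - 58²)(7×625 - 57²))
= 1090/√(1242×1126) = 1090/√1398492 ≈ 1090/1182.5785 ≈ 0.9217

r ≈ 0.9217


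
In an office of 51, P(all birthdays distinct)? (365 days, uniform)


P(all different) = Π(365-i)/365 for i=0..50
= (365/365)×(364/365)×...×(315/365)
= 0.025568

P ≈ 0.0256 ≈ 2.56%


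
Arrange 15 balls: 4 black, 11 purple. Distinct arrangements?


15!/(4!×11!) = 1365

1365


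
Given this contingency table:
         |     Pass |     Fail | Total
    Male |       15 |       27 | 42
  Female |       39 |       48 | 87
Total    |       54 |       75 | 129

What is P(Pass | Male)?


P(Pass | Male) = 15/(15+27) = 15/42 = 5/14

P(Pass|Male) = 5/14 ≈ 35.71%


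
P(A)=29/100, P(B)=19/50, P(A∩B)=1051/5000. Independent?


P(A)×P(B) = 551/5000
P(A∩B) = 1051/5000
Not equal → NOT independent

No, not independent


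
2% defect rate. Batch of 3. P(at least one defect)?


P(all good) = (49/50)^3 = 117649/125000
P(≥1 defect) = 7351/125000

P = 7351/125000 ≈ 5.88%


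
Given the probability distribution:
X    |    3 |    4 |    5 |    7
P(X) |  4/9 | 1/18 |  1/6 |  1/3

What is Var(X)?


E[X] = 85/18
E[X²] = 457/18
Var(X) = E[X²] - (E[X])² = 457/18 - 7225/324 = 1001/324

Var(X) = 1001/324 ≈ 3.0895


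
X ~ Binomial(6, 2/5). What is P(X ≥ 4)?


P(X ≥ 4) = Σ P(X=i) for i=4..6
P(X=4) = 432/3125
P(X=5) = 576/15625
P(X=6) = 64/15625
Sum = 112/625

P(X ≥ 4) = 112/625 ≈ 17.92%


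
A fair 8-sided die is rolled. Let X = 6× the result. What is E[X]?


E[die] = (1+8)/2 = 9/2
E[X] = 6 × 9/2 = 27

E[X] = 27


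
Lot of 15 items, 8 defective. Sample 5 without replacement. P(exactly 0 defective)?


Hypergeometric: C(8,0)×C(7,5)/C(15,5)
= 1×21/3003 = 1/143

P(X=0) = 1/143 ≈ 0.70%


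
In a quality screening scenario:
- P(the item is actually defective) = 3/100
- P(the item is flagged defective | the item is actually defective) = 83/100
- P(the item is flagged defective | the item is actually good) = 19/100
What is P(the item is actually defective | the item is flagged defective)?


Using Bayes' theorem:
P(A|B) = P(B|A)·P(A) / P(B)

P(the item is flagged defective) = 83/100 × 3/100 + 19/100 × 97/100
= 249/10000 + 1843/10000 = 523/2500

P(the item is actually defective|the item is flagged defective) = (249/10000) / (523/2500) = 249/2092

P(the item is actually defective|the item is flagged defective) = 249/2092 ≈ 11.90%


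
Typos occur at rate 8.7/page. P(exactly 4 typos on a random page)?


Poisson(λ=8.7): P(X=4) = e^(-λ)×λ^k/k!
= e^(-8.7) × 8.7^4 / 4!
≈ 0.000166585811 × 5728.9761 / 24 ≈ 0.039765

P(X=4) ≈ 0.039765 ≈ 3.98%


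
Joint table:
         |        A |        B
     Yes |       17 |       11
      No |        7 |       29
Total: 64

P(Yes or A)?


P(Yes∨A) = P(Yes) + P(A) - P(Yes∧A)
= (28 + 24 - 17)/64 = 35/64

P = 35/64 ≈ 54.69%


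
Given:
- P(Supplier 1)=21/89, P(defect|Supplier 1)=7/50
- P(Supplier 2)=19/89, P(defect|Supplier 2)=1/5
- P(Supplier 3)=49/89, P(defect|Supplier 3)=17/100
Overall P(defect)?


P(B) = Σ P(B|Aᵢ)×P(Aᵢ)
  7/50×21/89 = 147/4450
  1/5×19/89 = 19/445
  17/100×49/89 = 833/8900
Sum = 1507/8900

P(defect) = 1507/8900 ≈ 16.93%


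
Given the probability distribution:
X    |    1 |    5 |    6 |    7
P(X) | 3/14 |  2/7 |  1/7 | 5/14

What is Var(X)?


E[X] = 5
E[X²] = 30
Var(X) = E[X²] - (E[X])² = 30 - 25 = 5

Var(X) = 5 ≈ 5.0000


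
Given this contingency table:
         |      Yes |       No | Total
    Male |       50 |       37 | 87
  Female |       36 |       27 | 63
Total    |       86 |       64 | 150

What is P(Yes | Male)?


P(Yes | Male) = 50/(50+37) = 50/87

P(Yes|Male) = 50/87 ≈ 57.47%


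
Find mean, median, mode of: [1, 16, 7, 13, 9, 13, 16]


Sorted: [1, 7, 9, 13, 13, 16, 16]
Mean = 75/7
Median = 13
Freq: {1: 1, 16: 2, 7: 1, 13: 2, 9: 1}
Mode: [13, 16]

Mean=75/7, Median=13, Mode=[13, 16]


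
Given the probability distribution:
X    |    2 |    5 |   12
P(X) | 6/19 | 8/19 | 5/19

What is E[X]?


E[X] = Σ x·P(X=x)
= (2)×(6/19) + (5)×(8/19) + (12)×(5/19)
= 112/19

E[X] = 112/19


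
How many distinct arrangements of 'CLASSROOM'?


Letters: 9, freq: {'C': 1, 'L': 1, 'A': 1, 'S': 2, 'R': 1, 'O': 2, 'M': 1}
9!/(1!×1!×1!×2!×1!×2!×1!) = 362880/4 = 90720

90720


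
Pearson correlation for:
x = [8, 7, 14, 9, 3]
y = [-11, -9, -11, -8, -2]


n=5, Σx=41, Σy=-41, Σxy=-383, Σx²=399, Σy²=391
r = (5×(-383) - 41×(-41))/√((5×399 - 41²)(5×391 - (-41)²))
= -234/√(314×274) = -234/√86036 ≈ -234/293.3189 ≈ -0.7978

r ≈ -0.7978


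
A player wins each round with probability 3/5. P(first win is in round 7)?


Geometric: P(X=7) = (1-p)^(k-1)×p = (2/5)^6×3/5 = 192/78125

P(X=7) = 192/78125 ≈ 0.25%


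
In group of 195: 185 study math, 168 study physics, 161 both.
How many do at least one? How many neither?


|A∪B| = 185+168-161 = 192
Neither = 195-192 = 3

At least one: 192; Neither: 3


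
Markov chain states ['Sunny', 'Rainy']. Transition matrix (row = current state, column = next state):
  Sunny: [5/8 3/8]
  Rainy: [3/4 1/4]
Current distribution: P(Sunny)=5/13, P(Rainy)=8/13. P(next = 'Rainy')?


P(next=Rainy) = Σᵢ P(now=i)×P(i→Rainy)
= 5/13×3/8 + 8/13×1/4
= 15/104 + 2/13 = 31/104

P = 31/104 ≈ 0.2981


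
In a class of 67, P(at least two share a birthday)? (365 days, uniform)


P(all different) = Π(365-i)/365 for i=0..66
= 0.001560
P(match) = 1 - 0.001560 = 0.998440

P ≈ 0.9984 ≈ 99.84%


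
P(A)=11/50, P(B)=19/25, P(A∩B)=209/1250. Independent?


P(A)×P(B) = 209/1250
P(A∩B) = 209/1250
Equal ✓ → Independent

Yes, independent


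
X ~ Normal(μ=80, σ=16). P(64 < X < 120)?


z₁=(64-80)/16=-1.0, z₂=(120-80)/16=2.5
P = Φ(2.5) - Φ(-1.0) = 0.993790 - 0.158655 = 0.835135 ≈ 0.8351

P(64 < X < 120) ≈ 0.8351


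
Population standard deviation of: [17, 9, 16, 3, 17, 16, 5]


Mean = 83/7
  (17-83/7)²=1296/49
  (9-83/7)²=400/49
  (16-83/7)²=841/49
  (3-83/7)²=3844/49
  (17-83/7)²=1296/49
  (16-83/7)²=841/49
  (5-83/7)²=2304/49
Σ(x-μ)² = 1546/7
σ² = (1546/7)/7 = 1546/49

σ = √(1546/49) ≈ 5.6170


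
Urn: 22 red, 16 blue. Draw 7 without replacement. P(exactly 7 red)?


Hypergeometric: C(22,7)×C(16,0)/C(38,7)
= 170544×1/12620256 = 1/74

P(X=7) = 1/74 ≈ 1.35%


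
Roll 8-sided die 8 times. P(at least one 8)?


P(no 8)^8 = (7/8)^8 = 5764801/16777216
P(≥1) = 1 - 5764801/16777216 = 11012415/16777216

P = 11012415/16777216 ≈ 65.64%


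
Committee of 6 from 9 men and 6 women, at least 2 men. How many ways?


Count by #men:
  2M,4W: C(9,2)×C(6,4)=540
  3M,3W: C(9,3)×C(6,3)=1680
  4M,2W: C(9,4)×C(6,2)=1890
  5M,1W: C(9,5)×C(6,1)=756
  6M,0W: C(9,6)×C(6,0)=84
Total = 4950

4950


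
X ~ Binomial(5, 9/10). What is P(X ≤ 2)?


P(X ≤ 2) = Σ P(X=i) for i=0..2
P(X=0) = 1/100000
P(X=1) = 9/20000
P(X=2) = 81/10000
Sum = 107/12500

P(X ≤ 2) = 107/12500 ≈ 0.86%


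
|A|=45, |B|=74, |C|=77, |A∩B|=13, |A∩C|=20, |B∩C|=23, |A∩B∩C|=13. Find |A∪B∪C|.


|A∪B∪C| = 45+74+77-13-20-23+13 = 153

|A∪B∪C| = 153


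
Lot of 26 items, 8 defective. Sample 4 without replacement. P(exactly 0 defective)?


Hypergeometric: C(8,0)×C(18,4)/C(26,4)
= 1×3060/14950 = 306/1495

P(X=0) = 306/1495 ≈ 20.47%


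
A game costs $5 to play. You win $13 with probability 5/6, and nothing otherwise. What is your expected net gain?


E[gain] = (13-5)×5/6 + (-5)×1/6
= 20/3 - 5/6 = 35/6

Expected net gain = $35/6 ≈ $5.83


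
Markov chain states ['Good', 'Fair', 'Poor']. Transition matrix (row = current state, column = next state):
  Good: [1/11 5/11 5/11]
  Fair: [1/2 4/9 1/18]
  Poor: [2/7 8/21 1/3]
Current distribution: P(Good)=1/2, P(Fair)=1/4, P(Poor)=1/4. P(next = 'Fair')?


P(next=Fair) = Σᵢ P(now=i)×P(i→Fair)
= 1/2×5/11 + 1/4×4/9 + 1/4×8/21
= 5/22 + 1/9 + 2/21 = 601/1386

P = 601/1386 ≈ 0.4336


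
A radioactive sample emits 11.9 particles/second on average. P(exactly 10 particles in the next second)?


Poisson(λ=11.9): P(X=10) = e^(-λ)×λ^k/k!
= e^(-11.9) × 11.9^10 / 10!
≈ 6.790404807e-06 × 56946837901.2 / 3628800 ≈ 0.106562

P(X=10) ≈ 0.106562 ≈ 10.66%


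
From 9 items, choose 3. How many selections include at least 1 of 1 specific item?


Complement: C(9,3) - C(8,3) = 84 - 56 = 28

28


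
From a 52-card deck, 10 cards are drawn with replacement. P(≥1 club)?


P(not a club) = 39/52 = 3/4
P(none in 10 draws) = (3/4)^10 = 59049/1048576
P(≥1 club) = 1 - 59049/1048576 = 989527/1048576

P = 989527/1048576 ≈ 94.37%


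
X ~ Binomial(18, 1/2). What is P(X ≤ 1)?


P(X ≤ 1) = Σ P(X=i) for i=0..1
P(X=0) = 1/262144
P(X=1) = 9/131072
Sum = 19/262144

P(X ≤ 1) = 19/262144 ≈ 0.01%


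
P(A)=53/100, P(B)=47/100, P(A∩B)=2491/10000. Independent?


P(A)×P(B) = 2491/10000
P(A∩B) = 2491/10000
Equal ✓ → Independent

Yes, independent


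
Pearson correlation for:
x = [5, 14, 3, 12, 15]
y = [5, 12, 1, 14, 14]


n=5, Σx=49, Σy=46, Σxy=574, Σx²=599, Σy²=562
r = (5×574 - 49×46)/√((5×599 - 49²)(5×562 - 46²))
= 616/√(594×694) = 616/√412236 ≈ 616/642.0561 ≈ 0.9594

r ≈ 0.9594


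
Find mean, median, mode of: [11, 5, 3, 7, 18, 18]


Sorted: [3, 5, 7, 11, 18, 18]
Mean = 62/6 = 31/3
Median = 9
Freq: {11: 1, 5: 1, 3: 1, 7: 1, 18: 2}
Mode: [18]

Mean=31/3, Median=9, Mode=18


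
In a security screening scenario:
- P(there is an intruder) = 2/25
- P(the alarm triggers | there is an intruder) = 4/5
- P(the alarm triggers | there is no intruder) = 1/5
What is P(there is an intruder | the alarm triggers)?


Using Bayes' theorem:
P(A|B) = P(B|A)·P(A) / P(B)

P(the alarm triggers) = 4/5 × 2/25 + 1/5 × 23/25
= 8/125 + 23/125 = 31/125

P(there is an intruder|the alarm triggers) = (8/125) / (31/125) = 8/31

P(there is an intruder|the alarm triggers) = 8/31 ≈ 25.81%


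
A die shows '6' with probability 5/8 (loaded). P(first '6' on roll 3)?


Geometric: P(X=3) = (1-p)^(k-1)×p = (3/8)^2×5/8 = 45/512

P(X=3) = 45/512 ≈ 8.79%


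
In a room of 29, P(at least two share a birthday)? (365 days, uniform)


P(all different) = Π(365-i)/365 for i=0..28
= 0.319031
P(match) = 1 - 0.319031 = 0.680969

P ≈ 0.6810 ≈ 68.10%


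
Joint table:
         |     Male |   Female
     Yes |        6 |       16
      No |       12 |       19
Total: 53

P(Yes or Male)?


P(Yes∨Male) = P(Yes) + P(Male) - P(Yes∧Male)
= (22 + 18 - 6)/53 = 34/53

P = 34/53 ≈ 64.15%


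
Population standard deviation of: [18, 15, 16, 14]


Mean = 63/4
  (18-63/4)²=81/16
  (15-63/4)²=9/16
  (16-63/4)²=1/16
  (14-63/4)²=49/16
Σ(x-μ)² = 35/4
σ² = (35/4)/4 = 35/16

σ = √(35/16) ≈ 1.4790


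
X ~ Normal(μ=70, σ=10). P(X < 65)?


z = (65-70)/10 = -0.5
P(Z < -0.5) = 0.3085

P(X < 65) ≈ 0.3085


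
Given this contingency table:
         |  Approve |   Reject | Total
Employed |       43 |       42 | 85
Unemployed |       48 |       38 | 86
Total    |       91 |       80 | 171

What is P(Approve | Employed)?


P(Approve | Employed) = 43/(43+42) = 43/85

P(Approve|Employed) = 43/85 ≈ 50.59%


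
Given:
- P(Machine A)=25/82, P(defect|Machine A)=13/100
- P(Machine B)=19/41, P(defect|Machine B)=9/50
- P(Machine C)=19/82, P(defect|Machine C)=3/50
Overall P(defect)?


P(B) = Σ P(B|Aᵢ)×P(Aᵢ)
  13/100×25/82 = 13/328
  9/50×19/41 = 171/2050
  3/50×19/82 = 57/4100
Sum = 1123/8200

P(defect) = 1123/8200 ≈ 13.70%


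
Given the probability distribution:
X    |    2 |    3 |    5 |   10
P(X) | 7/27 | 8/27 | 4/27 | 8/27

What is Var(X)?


E[X] = 46/9
E[X²] = 1000/27
Var(X) = E[X²] - (E[X])² = 1000/27 - 2116/81 = 884/81

Var(X) = 884/81 ≈ 10.9136


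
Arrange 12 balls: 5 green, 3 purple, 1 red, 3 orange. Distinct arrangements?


12!/(5!×3!×1!×3!) = 110880

110880


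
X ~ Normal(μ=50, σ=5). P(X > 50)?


z = (50-50)/5 = 0.0
P(X > 50) = 1 - P(Z ≤ 0.0) = 1 - 0.5000 = 0.5000

P(X > 50) ≈ 0.5000


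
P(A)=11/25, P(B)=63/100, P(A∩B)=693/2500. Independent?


P(A)×P(B) = 693/2500
P(A∩B) = 693/2500
Equal ✓ → Independent

Yes, independent


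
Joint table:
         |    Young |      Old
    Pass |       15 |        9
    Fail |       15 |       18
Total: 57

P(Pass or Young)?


P(Pass∨Young) = P(Pass) + P(Young) - P(Pass∧Young)
= (24 + 30 - 15)/57 = 39/57 = 13/19

P = 13/19 ≈ 68.42%


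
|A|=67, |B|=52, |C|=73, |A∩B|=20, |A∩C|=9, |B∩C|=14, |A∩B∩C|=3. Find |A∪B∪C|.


|A∪B∪C| = 67+52+73-20-9-14+3 = 152

|A∪B∪C| = 152


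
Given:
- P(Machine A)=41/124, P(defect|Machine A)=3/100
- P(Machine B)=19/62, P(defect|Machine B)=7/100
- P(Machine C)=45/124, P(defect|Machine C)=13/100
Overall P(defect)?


P(B) = Σ P(B|Aᵢ)×P(Aᵢ)
  3/100×41/124 = 123/12400
  7/100×19/62 = 133/6200
  13/100×45/124 = 117/2480
Sum = 487/6200

P(defect) = 487/6200 ≈ 7.85%


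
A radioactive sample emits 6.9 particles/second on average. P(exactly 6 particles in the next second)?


Poisson(λ=6.9): P(X=6) = e^(-λ)×λ^k/k!
= e^(-6.9) × 6.9^6 / 6!
≈ 0.001007785429 × 107918.163081 / 720 ≈ 0.151053

P(X=6) ≈ 0.151053 ≈ 15.11%


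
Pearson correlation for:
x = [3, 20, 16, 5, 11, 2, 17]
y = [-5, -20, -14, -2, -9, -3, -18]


n=7, Σx=74, Σy=-71, Σxy=-1060, Σx²=1104, Σy²=1039
r = (7×(-1060) - 74×(-71))/√((7×1104 - 74²)(7×1039 - (-71)²))
= -2166/√(2252×2232) = -2166/√5026464 ≈ -2166/2241.9777 ≈ -0.9661

r ≈ -0.9661


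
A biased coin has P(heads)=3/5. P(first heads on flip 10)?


Geometric: P(X=10) = (1-p)^(k-1)×p = (2/5)^9×3/5 = 1536/9765625

P(X=10) = 1536/9765625 ≈ 0.02%


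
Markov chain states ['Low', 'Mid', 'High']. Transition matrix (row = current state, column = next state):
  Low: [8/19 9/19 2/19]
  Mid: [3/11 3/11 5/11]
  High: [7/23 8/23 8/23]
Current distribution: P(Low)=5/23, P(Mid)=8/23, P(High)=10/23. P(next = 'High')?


P(next=High) = Σᵢ P(now=i)×P(i→High)
= 5/23×2/19 + 8/23×5/11 + 10/23×8/23
= 10/437 + 40/253 + 80/529 = 36730/110561

P = 36730/110561 ≈ 0.3322


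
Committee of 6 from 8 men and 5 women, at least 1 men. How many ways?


Count by #men:
  1M,5W: C(8,1)×C(5,5)=8
  2M,4W: C(8,2)×C(5,4)=140
  3M,3W: C(8,3)×C(5,3)=560
  4M,2W: C(8,4)×C(5,2)=700
  5M,1W: C(8,5)×C(5,1)=280
  6M,0W: C(8,6)×C(5,0)=28
Total = 1716

1716


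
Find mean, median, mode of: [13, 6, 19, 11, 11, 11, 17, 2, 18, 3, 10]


Sorted: [2, 3, 6, 10, 11, 11, 11, 13, 17, 18, 19]
Mean = 121/11 = 11
Median = 11
Freq: {13: 1, 6: 1, 19: 1, 11: 3, 17: 1, 2: 1, 18: 1, 3: 1, 10: 1}
Mode: [11]

Mean=11, Median=11, Mode=11


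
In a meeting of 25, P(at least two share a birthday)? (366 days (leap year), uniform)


P(all different) = Π(366-i)/366 for i=0..24
= 0.432316
P(match) = 1 - 0.432316 = 0.567684

P ≈ 0.5677 ≈ 56.77%


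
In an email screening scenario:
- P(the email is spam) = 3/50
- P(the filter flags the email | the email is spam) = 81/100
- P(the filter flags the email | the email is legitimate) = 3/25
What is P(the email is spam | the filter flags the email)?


Using Bayes' theorem:
P(A|B) = P(B|A)·P(A) / P(B)

P(the filter flags the email) = 81/100 × 3/50 + 3/25 × 47/50
= 243/5000 + 141/1250 = 807/5000

P(the email is spam|the filter flags the email) = (243/5000) / (807/5000) = 81/269

P(the email is spam|the filter flags the email) = 81/269 ≈ 30.11%


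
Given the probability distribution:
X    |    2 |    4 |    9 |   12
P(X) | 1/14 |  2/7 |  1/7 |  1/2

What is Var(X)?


E[X] = 60/7
E[X²] = 619/7
Var(X) = E[X²] - (E[X])² = 619/7 - 3600/49 = 733/49

Var(X) = 733/49 ≈ 14.9592


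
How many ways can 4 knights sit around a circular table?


Circular arrangements of 4 distinct objects: fix one position to break rotational symmetry.
(n-1)! = 3! = 6

6


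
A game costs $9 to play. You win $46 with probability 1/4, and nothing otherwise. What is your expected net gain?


E[gain] = (46-9)×1/4 + (-9)×3/4
= 37/4 - 27/4 = 5/2

Expected net gain = $5/2 ≈ $2.50


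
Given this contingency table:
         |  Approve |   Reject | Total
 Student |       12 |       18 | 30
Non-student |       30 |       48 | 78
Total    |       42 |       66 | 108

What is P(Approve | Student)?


P(Approve | Student) = 12/(12+18) = 12/30 = 2/5

P(Approve|Student) = 2/5 ≈ 40.00%
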